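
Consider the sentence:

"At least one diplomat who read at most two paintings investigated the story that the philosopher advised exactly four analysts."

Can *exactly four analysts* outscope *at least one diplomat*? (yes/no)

*exactly four analysts* sits inside the complex NP *the story that the philosopher advised exactly four analysts*.
A that-clause complement to a noun is an island; QR cannot cross the NP boundary.
Hence only narrow scope for *exactly four analysts* (under *at least one diplomat*) survives.

No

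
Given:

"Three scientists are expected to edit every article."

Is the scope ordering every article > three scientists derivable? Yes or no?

Yes

*every article* is the object of the infinitival complement of a raising predicate; raising infinitives are transparent for QR, so the two DPs are in effect clausemates.
QR within a single clause is free, so the lower quantifier may take scope over the higher one.
So *every article* > *three scientists* is among the available readings.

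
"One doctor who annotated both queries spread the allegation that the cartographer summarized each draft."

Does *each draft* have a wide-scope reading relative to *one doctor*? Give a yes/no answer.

Structurally, *each draft* is inside the complex NP *the allegation that the cartographer summarized each draft*.
Since the clause is the complement of a nominal head, the CNPC blocks scope extraction.
There is no licit LF on which *each draft* c-commands *one doctor*.

No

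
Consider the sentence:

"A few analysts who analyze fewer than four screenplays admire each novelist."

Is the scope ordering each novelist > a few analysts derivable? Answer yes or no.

Yes

*each novelist* sits in the matrix clause, not in the relative clause on *a few analysts*.
Ordinary QR to a clause-peripheral position gives the wide-scope LF for the lower DP.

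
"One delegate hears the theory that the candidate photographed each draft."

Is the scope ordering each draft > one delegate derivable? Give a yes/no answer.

No

*each draft* sits inside the complex NP *the theory that the candidate photographed each draft*.
Noun-complement clauses are scope islands (the Complex NP Constraint): a quantifier inside one cannot scope into the matrix.
Hence only narrow scope for *each draft* (under *one delegate*) survives.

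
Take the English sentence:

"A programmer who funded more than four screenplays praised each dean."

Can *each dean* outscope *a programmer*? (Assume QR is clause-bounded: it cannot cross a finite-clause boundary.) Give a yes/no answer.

Yes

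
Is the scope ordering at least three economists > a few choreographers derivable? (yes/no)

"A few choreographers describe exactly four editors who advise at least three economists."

No

*at least three economists* occurs within the relative clause *who advise at least three economists* modifying *exactly four editors*.
QR out of a relative clause is ruled out by the relative-clause island constraint.
So *at least three economists* cannot raise to a position above *a few choreographers*.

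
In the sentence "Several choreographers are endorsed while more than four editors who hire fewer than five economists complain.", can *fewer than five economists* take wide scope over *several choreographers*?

No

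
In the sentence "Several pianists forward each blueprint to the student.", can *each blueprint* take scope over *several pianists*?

*each blueprint* is the matrix object and *several pianists* the matrix subject; the two are clausemates.
With no island boundary between them, the object can take inverse scope over the subject via ordinary QR within the clause.

Yes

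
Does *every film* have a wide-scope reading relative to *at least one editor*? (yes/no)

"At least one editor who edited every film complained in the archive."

No

The target quantifier *every film* is part of the relative clause *who edited every film*.
A relative clause is a scope island — quantifier raising cannot cross its boundary.
There is no licit LF on which *every film* c-commands *at least one editor*.
(Only the surface reading survives: one fixed editor with respect to all the relevant films.)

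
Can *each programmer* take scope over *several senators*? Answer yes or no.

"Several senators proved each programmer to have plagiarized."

Yes

The ECM infinitive is scope-transparent — *each programmer* is free to raise above *several senators*.
Since no island is crossed, the inverse ordering is licensed alongside surface scope.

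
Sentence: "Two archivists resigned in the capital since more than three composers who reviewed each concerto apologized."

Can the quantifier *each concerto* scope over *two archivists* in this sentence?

No

The target quantifier *each concerto* is part of the relative clause *who reviewed each concerto*, which is itself inside the adjunct *since more than three composers who reviewed each concerto apologized*.
Even if one barrier were somehow void, the other would still block QR.
There is no licit LF on which *each concerto* c-commands *two archivists*.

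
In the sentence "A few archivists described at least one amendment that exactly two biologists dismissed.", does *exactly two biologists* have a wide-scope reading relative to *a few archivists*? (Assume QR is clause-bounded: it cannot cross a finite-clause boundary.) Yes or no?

The target quantifier *exactly two biologists* is part of the relative clause *that exactly two biologists dismissed* modifying *at least one amendment*.
Quantifiers inside a relative clause are trapped there; the RC boundary blocks QR.
The inverse ordering *exactly two biologists* > *a few archivists* is therefore underivable.

No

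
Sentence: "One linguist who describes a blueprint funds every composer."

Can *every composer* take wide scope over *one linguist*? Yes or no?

Yes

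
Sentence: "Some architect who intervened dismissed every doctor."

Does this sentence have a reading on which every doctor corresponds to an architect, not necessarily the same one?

Yes

The described interpretation is the *every doctor* > *some architect* scoping.
The relative clause *who intervened* modifies *some architect*, but *every doctor* is not inside that relative clause — it is an argument of the matrix verb.
Nothing blocks QR of the lower DP to a position above the higher one, so inverse scope is available.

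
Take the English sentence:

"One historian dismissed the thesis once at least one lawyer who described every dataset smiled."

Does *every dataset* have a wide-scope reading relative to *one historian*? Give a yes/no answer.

*every dataset* sits inside the relative clause *who described every dataset*, which is itself inside the adjunct *once at least one lawyer who described every dataset smiled*.
Both the relative clause and the enclosing adjunct are scope islands; QR cannot cross either.
So the wide-scope reading for *every dataset* is blocked.

No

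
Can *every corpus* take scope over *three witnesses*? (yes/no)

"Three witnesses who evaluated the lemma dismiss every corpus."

Yes

*every corpus* is a matrix argument; only *three witnesses* is modified by the relative clause *who evaluated the lemma*, so the RC island is irrelevant to the target quantifier.
Ordinary QR to a clause-peripheral position gives the wide-scope LF for the lower DP.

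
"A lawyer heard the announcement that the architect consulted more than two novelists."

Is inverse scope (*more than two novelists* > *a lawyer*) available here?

No

Structurally, *more than two novelists* is inside the complex NP *the announcement that the architect consulted more than two novelists*.
Since the clause is the complement of a nominal head, the CNPC blocks scope extraction.
There is no licit LF on which *more than two novelists* c-commands *a lawyer*.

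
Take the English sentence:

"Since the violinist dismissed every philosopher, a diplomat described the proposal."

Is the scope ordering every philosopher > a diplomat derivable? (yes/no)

Structurally, *every philosopher* is inside the adjunct clause *since the violinist dismissed every philosopher*.
Scope out of an adjunct clause is unavailable: QR respects the adjunct-island constraint.
So *every philosopher* cannot raise to a position above *a diplomat*.

No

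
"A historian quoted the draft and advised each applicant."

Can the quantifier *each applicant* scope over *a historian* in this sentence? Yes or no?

No

The target quantifier *each applicant* is part of one conjunct of the coordinate structure (*advised each applicant*).
A quantifier cannot raise out of one conjunct of a coordination across the whole coordinate structure — the CSC applies to QR.
Hence only narrow scope for *each applicant* (under *a historian*) survives.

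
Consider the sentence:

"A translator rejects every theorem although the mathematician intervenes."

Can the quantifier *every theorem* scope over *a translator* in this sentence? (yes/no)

Yes

*every theorem* is a matrix argument; the adjunct is an island but the target quantifier is outside it.
Since no island is crossed, the inverse ordering is licensed alongside surface scope.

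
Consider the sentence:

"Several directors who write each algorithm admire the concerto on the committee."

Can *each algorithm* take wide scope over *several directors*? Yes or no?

No

Structurally, *each algorithm* is inside the relative clause *who write each algorithm*.
The relative clause forms an island for QR, so the quantifier is confined to the head noun's restrictor.
So *each algorithm* cannot raise high enough to outscope *several directors*; only the surface ordering *several directors* > *each algorithm* is available.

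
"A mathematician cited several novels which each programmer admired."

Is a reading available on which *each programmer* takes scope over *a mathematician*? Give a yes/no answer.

No

Structurally, *each programmer* is inside the relative clause *which each programmer admired* modifying *several novels*.
Relative clauses are scope islands: a quantifier cannot QR out of a relative clause to take scope in the matrix clause.
So the wide-scope reading for *each programmer* is blocked.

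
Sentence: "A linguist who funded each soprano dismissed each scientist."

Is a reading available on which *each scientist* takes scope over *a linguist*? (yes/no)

Yes

The relative clause *who funded each soprano* modifies *a linguist*, but *each scientist* is not inside that relative clause — it is an argument of the matrix verb.
Nothing blocks QR of the lower DP to a position above the higher one, so inverse scope is available.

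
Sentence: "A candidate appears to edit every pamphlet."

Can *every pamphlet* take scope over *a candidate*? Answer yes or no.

*every pamphlet* is the object of the infinitival complement of a raising predicate; raising infinitives are transparent for QR, so the two DPs are in effect clausemates.
QR within a single clause is free, so the lower quantifier may take scope over the higher one.
The sentence is scopally ambiguous between *a candidate* > *every pamphlet* and *every pamphlet* > *a candidate*.

Yes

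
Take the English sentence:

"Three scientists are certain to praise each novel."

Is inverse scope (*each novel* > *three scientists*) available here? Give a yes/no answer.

Yes

The matrix predicate is a raising verb, whose infinitival complement is not a scope island — *each novel* can QR into the matrix clause.
QR within a single clause is free, so the lower quantifier may take scope over the higher one.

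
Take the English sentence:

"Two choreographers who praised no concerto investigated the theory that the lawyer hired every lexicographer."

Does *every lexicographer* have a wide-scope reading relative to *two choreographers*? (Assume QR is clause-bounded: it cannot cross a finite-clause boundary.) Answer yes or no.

The DP *every lexicographer* is contained in the complex NP *the theory that the lawyer hired every lexicographer*.
Since the clause is the complement of a nominal head, the CNPC blocks scope extraction.
So *every lexicographer* cannot raise high enough to outscope *two choreographers*; only the surface ordering *two choreographers* > *every lexicographer* is available.

No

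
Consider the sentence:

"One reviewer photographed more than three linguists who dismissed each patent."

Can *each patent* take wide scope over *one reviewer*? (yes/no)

No

The target quantifier *each patent* is part of the relative clause *who dismissed each patent* modifying *more than three linguists*.
Relative clauses are scope islands: a quantifier cannot QR out of a relative clause to take scope in the matrix clause.
*each patent* is confined to the island and cannot take scope over *one reviewer*.
(Only the surface reading survives: one fixed reviewer with respect to all the relevant patents.)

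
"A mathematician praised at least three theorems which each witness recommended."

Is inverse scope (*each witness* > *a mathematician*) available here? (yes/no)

No

Structurally, *each witness* is inside the relative clause *which each witness recommended* modifying *at least three theorems*.
The relative clause forms an island for QR, so the quantifier is confined to the head noun's restrictor.
So the wide-scope reading for *each witness* is blocked.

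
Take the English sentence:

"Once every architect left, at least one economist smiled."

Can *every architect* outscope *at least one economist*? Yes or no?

No

The target quantifier *every architect* is part of the adjunct clause *once every architect left*.
The adjunct-island constraint bars QR out of an adverbial clause.
*every architect* is confined to the island and cannot take scope over *at least one economist*.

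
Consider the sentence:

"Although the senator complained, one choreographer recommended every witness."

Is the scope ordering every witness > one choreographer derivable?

Yes

The adjunct island is irrelevant here — *every witness* and *one choreographer* are both in the matrix clause.
Since no island is crossed, the inverse ordering is licensed alongside surface scope.
Both orderings are possible: *one choreographer* > *every witness* and *every witness* > *one choreographer*.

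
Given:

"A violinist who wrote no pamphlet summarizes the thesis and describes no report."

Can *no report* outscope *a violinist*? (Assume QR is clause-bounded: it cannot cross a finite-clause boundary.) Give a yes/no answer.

No

*no report* occurs within one conjunct of the coordinate structure (*describes no report*).
Asymmetric QR out of one conjunct violates the Coordinate Structure Constraint.
So *no report* cannot raise high enough to outscope *a violinist*; only the surface ordering *a violinist* > *no report* is available.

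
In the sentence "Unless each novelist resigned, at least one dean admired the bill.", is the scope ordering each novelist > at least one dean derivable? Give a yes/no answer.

The DP *each novelist* is contained in the adjunct clause *unless each novelist resigned*.
Since the clause is an adjunct (not a complement), the Adjunct Condition blocks QR across its edge.
So the wide-scope reading for *each novelist* is blocked.

No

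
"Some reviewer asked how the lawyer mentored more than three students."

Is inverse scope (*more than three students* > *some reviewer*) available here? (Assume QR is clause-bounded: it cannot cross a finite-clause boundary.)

*more than three students* sits inside the embedded question *how the lawyer mentored more than three students*.
The wh-island constraint blocks QR out of an embedded interrogative.
*more than three students* > *some reviewer* would require crossing that boundary, which is illicit.
(Only the surface reading survives: one fixed reviewer with respect to all the relevant students.)

No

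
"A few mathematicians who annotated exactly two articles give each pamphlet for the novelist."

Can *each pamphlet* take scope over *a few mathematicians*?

Although the sentence contains a relative clause (*who annotated exactly two articles*), *each pamphlet* is outside it, in the matrix VP.
With no island boundary between them, the object can take inverse scope over the subject via ordinary QR within the clause.

Yes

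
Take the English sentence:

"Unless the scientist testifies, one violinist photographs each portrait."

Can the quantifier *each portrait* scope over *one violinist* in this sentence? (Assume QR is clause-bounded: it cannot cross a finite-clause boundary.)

Although there is an adjunct clause, *each portrait* is in the main clause, not inside the adjunct.
Ordinary QR to a clause-peripheral position gives the wide-scope LF for the lower DP.

Yes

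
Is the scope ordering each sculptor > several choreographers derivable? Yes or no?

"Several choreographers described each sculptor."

Both DPs are arguments of the same predicate; there is no clause or island boundary between them.
Nothing blocks QR of the lower DP to a position above the higher one, so inverse scope is available.
So *each sculptor* > *several choreographers* is among the available readings.

Yes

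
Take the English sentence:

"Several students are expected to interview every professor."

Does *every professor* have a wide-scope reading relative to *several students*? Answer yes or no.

Yes

*every professor* is inside a raising infinitive, which is transparent to QR (no CP barrier), so it behaves as a matrix argument.
Ordinary QR to a clause-peripheral position gives the wide-scope LF for the lower DP.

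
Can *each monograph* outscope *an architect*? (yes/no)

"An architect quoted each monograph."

Yes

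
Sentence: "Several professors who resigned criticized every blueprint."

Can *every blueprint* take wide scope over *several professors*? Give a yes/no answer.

*every blueprint* sits in the matrix clause, not in the relative clause on *several professors*.
Ordinary QR to a clause-peripheral position gives the wide-scope LF for the lower DP.
The sentence is scopally ambiguous between *several professors* > *every blueprint* and *every blueprint* > *several professors*.

Yes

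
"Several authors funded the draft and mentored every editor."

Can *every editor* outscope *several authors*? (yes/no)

*every editor* is embedded in one conjunct of the coordinate structure (*mentored every editor*).
A quantifier cannot raise out of one conjunct of a coordination across the whole coordinate structure — the CSC applies to QR.
Hence only narrow scope for *every editor* (under *several authors*) survives.

No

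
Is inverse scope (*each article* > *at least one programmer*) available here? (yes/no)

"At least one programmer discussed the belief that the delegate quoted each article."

No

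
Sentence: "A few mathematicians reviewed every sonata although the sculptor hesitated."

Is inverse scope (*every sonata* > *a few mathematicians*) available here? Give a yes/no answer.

Yes

*every sonata* is a matrix argument; the adjunct is an island but the target quantifier is outside it.
QR within a single clause is free, so the lower quantifier may take scope over the higher one.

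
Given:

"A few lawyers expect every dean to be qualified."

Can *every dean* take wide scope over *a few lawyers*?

*every dean* is the subject of an ECM infinitive — the infinitival complement of an ECM verb is not a scope island, so *every dean* can raise into the matrix clause.
Since no island is crossed, the inverse ordering is licensed alongside surface scope.

Yes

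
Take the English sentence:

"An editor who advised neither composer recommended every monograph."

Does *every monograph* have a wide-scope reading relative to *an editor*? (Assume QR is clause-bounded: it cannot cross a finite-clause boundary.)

Yes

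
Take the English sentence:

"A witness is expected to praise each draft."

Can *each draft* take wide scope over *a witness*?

Yes

*each draft* is the object of the infinitival complement of a raising predicate; raising infinitives are transparent for QR, so the two DPs are in effect clausemates.
No island intervenes, so both surface and inverse scope are derivable.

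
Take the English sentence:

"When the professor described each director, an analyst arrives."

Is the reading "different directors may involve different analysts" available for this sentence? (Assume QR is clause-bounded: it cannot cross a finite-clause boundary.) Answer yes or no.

No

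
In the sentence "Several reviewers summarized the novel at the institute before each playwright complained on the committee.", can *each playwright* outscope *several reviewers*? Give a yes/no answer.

Structurally, *each playwright* is inside the adjunct clause *before each playwright complained on the committee*.
Since the clause is an adjunct (not a complement), the Adjunct Condition blocks QR across its edge.
*each playwright* is confined to the island and cannot take scope over *several reviewers*.

No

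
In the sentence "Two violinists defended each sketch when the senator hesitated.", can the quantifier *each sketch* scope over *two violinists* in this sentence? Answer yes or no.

Yes

The adjunct island is irrelevant here — *each sketch* and *two violinists* are both in the matrix clause.
Since no island is crossed, the inverse ordering is licensed alongside surface scope.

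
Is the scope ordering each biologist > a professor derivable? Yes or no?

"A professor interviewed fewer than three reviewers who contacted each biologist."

No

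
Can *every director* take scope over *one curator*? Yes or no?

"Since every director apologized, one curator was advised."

Structurally, *every director* is inside the adjunct clause *since every director apologized*.
Adverbial clauses are not L-marked, so they are barriers for QR — the quantifier cannot escape the adjunct.
*every director* > *one curator* would require crossing that boundary, which is illicit.

No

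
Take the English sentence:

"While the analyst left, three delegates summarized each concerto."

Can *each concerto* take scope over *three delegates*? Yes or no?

Yes

The adjunct island is irrelevant here — *each concerto* and *three delegates* are both in the matrix clause.
QR within a single clause is free, so the lower quantifier may take scope over the higher one.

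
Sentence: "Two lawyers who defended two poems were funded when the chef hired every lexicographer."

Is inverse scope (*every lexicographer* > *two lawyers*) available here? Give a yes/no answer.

*every lexicographer* is embedded in the adjunct clause *when the chef hired every lexicographer*.
Adjuncts are opaque for quantifier raising; a quantifier in an adjunct stays inside it.
*every lexicographer* > *two lawyers* would require crossing that boundary, which is illicit.

No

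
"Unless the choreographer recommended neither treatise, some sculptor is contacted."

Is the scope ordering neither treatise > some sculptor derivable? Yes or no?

*neither treatise* is embedded in the adjunct clause *unless the choreographer recommended neither treatise*.
The adjunct-island constraint bars QR out of an adverbial clause.
*neither treatise* > *some sculptor* would require crossing that boundary, which is illicit.

No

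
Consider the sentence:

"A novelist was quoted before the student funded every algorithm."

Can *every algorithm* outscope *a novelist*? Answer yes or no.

No

*every algorithm* is embedded in the adjunct clause *before the student funded every algorithm*.
Adjuncts are opaque for quantifier raising; a quantifier in an adjunct stays inside it.
There is no licit LF on which *every algorithm* c-commands *a novelist*.
(Only the surface reading survives: one fixed novelist with respect to all the relevant algorithms.)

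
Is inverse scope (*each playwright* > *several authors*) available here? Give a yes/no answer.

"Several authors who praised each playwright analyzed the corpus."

No

Structurally, *each playwright* is inside the relative clause *who praised each playwright*.
Relative clauses block scope extraction: QR cannot target a position outside the modified NP.
The inverse ordering *each playwright* > *several authors* is therefore underivable.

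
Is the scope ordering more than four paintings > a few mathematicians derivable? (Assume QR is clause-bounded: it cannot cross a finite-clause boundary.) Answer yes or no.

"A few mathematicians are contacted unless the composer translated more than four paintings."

No

The DP *more than four paintings* is contained in the adjunct clause *unless the composer translated more than four paintings*.
Since the clause is an adjunct (not a complement), the Adjunct Condition blocks QR across its edge.
The inverse ordering *more than four paintings* > *a few mathematicians* is therefore underivable.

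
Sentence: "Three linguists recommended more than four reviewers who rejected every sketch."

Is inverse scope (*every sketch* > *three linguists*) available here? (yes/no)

No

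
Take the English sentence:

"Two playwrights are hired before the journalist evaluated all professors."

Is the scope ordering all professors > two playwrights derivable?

*all professors* is embedded in the adjunct clause *before the journalist evaluated all professors*.
Scope out of an adjunct clause is unavailable: QR respects the adjunct-island constraint.
So *all professors* cannot raise high enough to outscope *two playwrights*; only the surface ordering *two playwrights* > *all professors* is available.

No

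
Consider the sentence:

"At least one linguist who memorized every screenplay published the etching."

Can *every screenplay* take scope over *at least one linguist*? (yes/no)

The DP *every screenplay* is contained in the relative clause *who memorized every screenplay*.
QR out of a relative clause is ruled out by the relative-clause island constraint.
Hence only narrow scope for *every screenplay* (under *at least one linguist*) survives.
(Only the surface reading survives: one fixed linguist with respect to all the relevant screenplays.)

No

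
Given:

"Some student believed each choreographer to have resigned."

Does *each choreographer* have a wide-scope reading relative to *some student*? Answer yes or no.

Yes

This is an ECM construction: *each choreographer* is the infinitival subject, Case-marked by the matrix verb, and the infinitive is transparent for QR.
Nothing blocks QR of the lower DP to a position above the higher one, so inverse scope is available.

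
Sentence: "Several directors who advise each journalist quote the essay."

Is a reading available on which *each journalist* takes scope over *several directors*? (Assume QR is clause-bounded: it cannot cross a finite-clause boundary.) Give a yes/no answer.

No

Structurally, *each journalist* is inside the relative clause *who advise each journalist*.
A relative clause is a scope island — quantifier raising cannot cross its boundary.
The inverse ordering *each journalist* > *several directors* is therefore underivable.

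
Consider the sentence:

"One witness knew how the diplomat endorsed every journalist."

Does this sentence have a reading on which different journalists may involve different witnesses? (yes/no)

No

The described interpretation is the *every journalist* > *one witness* scoping.
The target quantifier *every journalist* is part of the embedded question *how the diplomat endorsed every journalist*.
QR across an interrogative CP boundary is ruled out as a wh-island violation.
So *every journalist* cannot raise high enough to outscope *one witness*; only the surface ordering *one witness* > *every journalist* is available.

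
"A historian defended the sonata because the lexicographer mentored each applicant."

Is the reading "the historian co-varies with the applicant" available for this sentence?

No

This is the *each applicant* > *a historian* reading.
*each applicant* occurs within the adjunct clause *because the lexicographer mentored each applicant*.
Adjunct clauses are scope islands: a quantifier inside an adjunct cannot raise into the matrix clause.
The inverse ordering *each applicant* > *a historian* is therefore underivable.
(Only the surface reading survives: one fixed historian with respect to all the relevant applicants.)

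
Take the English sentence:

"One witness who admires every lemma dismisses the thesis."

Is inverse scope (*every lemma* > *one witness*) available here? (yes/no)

*every lemma* sits inside the relative clause *who admires every lemma*.
Quantifiers inside a relative clause are trapped there; the RC boundary blocks QR.
So the wide-scope reading for *every lemma* is blocked.
(Only the surface reading survives: one fixed witness with respect to all the relevant lemmas.)

No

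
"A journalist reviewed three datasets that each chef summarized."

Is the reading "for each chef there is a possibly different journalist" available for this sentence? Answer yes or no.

That reading corresponds to *each chef* > *a journalist*.
*each chef* sits inside the relative clause *that each chef summarized* modifying *three datasets*.
A relative clause is a scope island — quantifier raising cannot cross its boundary.
So *each chef* cannot raise high enough to outscope *a journalist*; only the surface ordering *a journalist* > *each chef* is available.
(Only the surface reading survives: one fixed journalist with respect to all the relevant chefs.)

No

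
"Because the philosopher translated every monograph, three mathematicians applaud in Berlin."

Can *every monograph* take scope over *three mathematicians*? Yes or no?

*every monograph* sits inside the adjunct clause *because the philosopher translated every monograph*.
Scope out of an adjunct clause is unavailable: QR respects the adjunct-island constraint.
So the wide-scope reading for *every monograph* is blocked.

No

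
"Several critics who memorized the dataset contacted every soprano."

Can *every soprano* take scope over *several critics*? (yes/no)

Yes

*every soprano* is a matrix argument; only *several critics* is modified by the relative clause *who memorized the dataset*, so the RC island is irrelevant to the target quantifier.
Since no island is crossed, the inverse ordering is licensed alongside surface scope.
So *every soprano* > *several critics* is among the available readings.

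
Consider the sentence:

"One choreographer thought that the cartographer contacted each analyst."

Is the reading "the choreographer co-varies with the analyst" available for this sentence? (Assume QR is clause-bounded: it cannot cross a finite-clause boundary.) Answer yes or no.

The paraphrase describes the scope ordering *each analyst* > *one choreographer*.
*each analyst* is embedded in the finite complement clause *that the cartographer contacted each analyst*.
QR is clause-bounded, so the finite complement is a scope island for the embedded quantifier.
So *each analyst* cannot raise high enough to outscope *one choreographer*; only the surface ordering *one choreographer* > *each analyst* is available.
(Only the surface reading survives: one fixed choreographer with respect to all the relevant analysts.)

No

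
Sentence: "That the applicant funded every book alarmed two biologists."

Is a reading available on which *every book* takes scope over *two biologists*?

Structurally, *every book* is inside the sentential subject *that the applicant funded every book*.
Subjects — clausal subjects included — are islands for extraction, and QR is no exception.
So the wide-scope reading for *every book* is blocked.

No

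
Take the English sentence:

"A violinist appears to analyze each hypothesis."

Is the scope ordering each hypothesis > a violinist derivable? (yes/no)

Yes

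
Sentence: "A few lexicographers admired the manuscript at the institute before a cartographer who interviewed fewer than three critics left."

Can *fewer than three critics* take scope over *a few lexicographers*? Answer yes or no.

*fewer than three critics* is embedded in the relative clause *who interviewed fewer than three critics*, which is itself inside the adjunct *before a cartographer who interviewed fewer than three critics left*.
Nested islands: the RC island is itself inside an adjunct island, so wide scope is doubly excluded.
There is no licit LF on which *fewer than three critics* c-commands *a few lexicographers*.

No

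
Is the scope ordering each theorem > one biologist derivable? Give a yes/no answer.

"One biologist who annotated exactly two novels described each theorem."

Yes

The relative clause *who annotated exactly two novels* modifies *one biologist*, but *each theorem* is not inside that relative clause — it is an argument of the matrix verb.
With no island boundary between them, the object can take inverse scope over the subject via ordinary QR within the clause.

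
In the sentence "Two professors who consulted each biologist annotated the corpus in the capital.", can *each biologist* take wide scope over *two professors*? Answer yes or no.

No

The DP *each biologist* is contained in the relative clause *who consulted each biologist*.
Quantifiers inside a relative clause are trapped there; the RC boundary blocks QR.
So the wide-scope reading for *each biologist* is blocked.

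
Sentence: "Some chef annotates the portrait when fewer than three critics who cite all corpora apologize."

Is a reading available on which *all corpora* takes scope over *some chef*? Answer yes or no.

No

Structurally, *all corpora* is inside the relative clause *who cite all corpora*, which is itself inside the adjunct *when fewer than three critics who cite all corpora apologize*.
Nested islands: the RC island is itself inside an adjunct island, so wide scope is doubly excluded.
The inverse ordering *all corpora* > *some chef* is therefore underivable.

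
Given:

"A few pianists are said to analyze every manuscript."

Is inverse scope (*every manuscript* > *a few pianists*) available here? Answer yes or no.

Yes

The matrix predicate is a raising verb, whose infinitival complement is not a scope island — *every manuscript* can QR into the matrix clause.
No island intervenes, so both surface and inverse scope are derivable.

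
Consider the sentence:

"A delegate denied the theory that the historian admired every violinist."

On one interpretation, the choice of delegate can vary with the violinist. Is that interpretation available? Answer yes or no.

No

This is the *every violinist* > *a delegate* reading.
*every violinist* sits inside the complex NP *the theory that the historian admired every violinist*.
Since the clause is the complement of a nominal head, the CNPC blocks scope extraction.
Hence only narrow scope for *every violinist* (under *a delegate*) survives.
(Only the surface reading survives: one fixed delegate with respect to all the relevant violinists.)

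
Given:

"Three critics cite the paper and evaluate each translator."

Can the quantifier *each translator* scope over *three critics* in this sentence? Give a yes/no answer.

No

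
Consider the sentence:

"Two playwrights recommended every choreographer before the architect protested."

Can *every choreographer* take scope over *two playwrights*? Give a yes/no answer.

Although there is an adjunct clause, *every choreographer* is in the main clause, not inside the adjunct.
Ordinary QR to a clause-peripheral position gives the wide-scope LF for the lower DP.

Yes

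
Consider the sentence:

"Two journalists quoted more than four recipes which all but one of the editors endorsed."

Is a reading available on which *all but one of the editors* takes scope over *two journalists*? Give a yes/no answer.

*all but one of the editors* occurs within the relative clause *which all but one of the editors endorsed* modifying *more than four recipes*.
The relative clause forms an island for QR, so the quantifier is confined to the head noun's restrictor.
So *all but one of the editors* cannot raise to a position above *two journalists*.

No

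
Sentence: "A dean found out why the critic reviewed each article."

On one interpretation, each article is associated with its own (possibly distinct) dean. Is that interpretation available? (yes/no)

That reading corresponds to *each article* > *a dean*.
The target quantifier *each article* is part of the embedded question *why the critic reviewed each article*.
Embedded wh-clauses are opaque for QR, so the quantifier stays inside the question.
So *each article* cannot raise high enough to outscope *a dean*; only the surface ordering *a dean* > *each article* is available.
(Only the surface reading survives: one fixed dean with respect to all the relevant articles.)

No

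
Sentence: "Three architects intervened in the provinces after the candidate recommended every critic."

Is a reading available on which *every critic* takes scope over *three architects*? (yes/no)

*every critic* occurs within the adjunct clause *after the candidate recommended every critic*.
Adjuncts are opaque for quantifier raising; a quantifier in an adjunct stays inside it.
The inverse ordering *every critic* > *three architects* is therefore underivable.

No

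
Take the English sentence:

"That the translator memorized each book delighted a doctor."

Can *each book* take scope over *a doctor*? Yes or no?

The DP *each book* is contained in the sentential subject *that the translator memorized each book*.
Clausal subjects are scope islands; QR from inside the subject into the matrix is barred.
*each book* > *a doctor* would require crossing that boundary, which is illicit.

No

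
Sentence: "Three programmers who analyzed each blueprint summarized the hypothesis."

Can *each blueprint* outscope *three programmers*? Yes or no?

*each blueprint* sits inside the relative clause *who analyzed each blueprint*.
A relative clause is a scope island — quantifier raising cannot cross its boundary.
Hence only narrow scope for *each blueprint* (under *three programmers*) survives.

No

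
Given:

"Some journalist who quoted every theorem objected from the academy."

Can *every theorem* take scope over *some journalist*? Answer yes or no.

No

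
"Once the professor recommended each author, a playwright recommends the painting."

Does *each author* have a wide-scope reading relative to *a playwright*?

No

The DP *each author* is contained in the adjunct clause *once the professor recommended each author*.
Adjunct clauses are scope islands: a quantifier inside an adjunct cannot raise into the matrix clause.
So the wide-scope reading for *each author* is blocked.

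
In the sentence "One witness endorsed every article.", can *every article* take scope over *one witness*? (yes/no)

*every article* is the matrix object and *one witness* the matrix subject; the two are clausemates.
Since no island is crossed, the inverse ordering is licensed alongside surface scope.

Yes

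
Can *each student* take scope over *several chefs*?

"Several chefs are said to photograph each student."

Yes

*each student* is the object of the infinitival complement of a raising predicate; raising infinitives are transparent for QR, so the two DPs are in effect clausemates.
No island intervenes, so both surface and inverse scope are derivable.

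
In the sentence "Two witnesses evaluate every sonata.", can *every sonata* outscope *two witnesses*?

Yes

*every sonata* and *two witnesses* are in the same minimal clause.
With no island boundary between them, the object can take inverse scope over the subject via ordinary QR within the clause.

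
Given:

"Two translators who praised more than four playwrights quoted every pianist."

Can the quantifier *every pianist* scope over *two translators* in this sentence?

Although the sentence contains a relative clause (*who praised more than four playwrights*), *every pianist* is outside it, in the matrix VP.
Since no island is crossed, the inverse ordering is licensed alongside surface scope.
The sentence is scopally ambiguous between *two translators* > *every pianist* and *every pianist* > *two translators*.

Yes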